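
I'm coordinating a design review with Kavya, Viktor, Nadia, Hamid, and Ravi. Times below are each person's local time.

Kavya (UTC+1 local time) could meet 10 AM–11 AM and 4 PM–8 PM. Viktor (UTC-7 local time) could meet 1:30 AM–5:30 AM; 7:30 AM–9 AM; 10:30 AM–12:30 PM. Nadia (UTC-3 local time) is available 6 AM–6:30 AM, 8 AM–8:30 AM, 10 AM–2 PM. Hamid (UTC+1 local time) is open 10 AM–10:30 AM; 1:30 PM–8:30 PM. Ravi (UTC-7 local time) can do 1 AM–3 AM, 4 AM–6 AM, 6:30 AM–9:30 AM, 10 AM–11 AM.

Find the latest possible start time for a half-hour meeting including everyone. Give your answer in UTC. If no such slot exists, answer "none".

Kavya in UTC: 09:00-10:00, 15:00-19:00 (subtract 1h to convert from UTC+1).
Viktor in UTC: 08:30-12:30, 14:30-16:00, 17:30-19:30 (add 7h to convert from UTC-7).
Nadia in UTC: 09:00-09:30, 11:00-11:30, 13:00-17:00 (add 3h to convert from UTC-3).
Hamid in UTC: 09:00-09:30, 12:30-19:30 (subtract 1h to convert from UTC+1).
Ravi in UTC: 08:00-10:00, 11:00-13:00, 13:30-16:30, 17:00-18:00 (add 7h to convert from UTC-7).
Kavya ∩ Viktor: 09:00-10:00, 15:00-16:00, 17:30-19:00.
Kavya ∩ Viktor ∩ Nadia: 09:00-09:30, 15:00-16:00.
Kavya ∩ Viktor ∩ Nadia ∩ Hamid: 09:00-09:30, 15:00-16:00.
Kavya ∩ Viktor ∩ Nadia ∩ Hamid ∩ Ravi: 09:00-09:30, 15:00-16:00.
Those are the intersection windows.
The last common window of at least 30 minutes is 15:00-16:00; a 30-minute meeting can start as late as 15:30 and still end by 16:00.

15:30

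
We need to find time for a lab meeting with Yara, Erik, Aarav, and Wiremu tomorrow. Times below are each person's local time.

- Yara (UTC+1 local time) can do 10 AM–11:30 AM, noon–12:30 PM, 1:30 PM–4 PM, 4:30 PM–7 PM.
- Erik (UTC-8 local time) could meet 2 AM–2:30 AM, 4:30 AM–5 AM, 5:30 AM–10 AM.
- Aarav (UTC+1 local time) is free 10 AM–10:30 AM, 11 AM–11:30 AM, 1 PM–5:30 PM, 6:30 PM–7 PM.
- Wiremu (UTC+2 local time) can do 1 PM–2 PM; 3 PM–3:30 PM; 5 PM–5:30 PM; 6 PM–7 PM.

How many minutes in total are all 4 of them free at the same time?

30

Yara in UTC: 09:00-10:30, 11:00-11:30, 12:30-15:00, 15:30-18:00 (subtract 1h to convert from UTC+1).
Erik in UTC: 10:00-10:30, 12:30-13:00, 13:30-18:00 (add 8h to convert from UTC-8).
Aarav in UTC: 09:00-09:30, 10:00-10:30, 12:00-16:30, 17:30-18:00 (subtract 1h to convert from UTC+1).
Wiremu in UTC: 11:00-12:00, 13:00-13:30, 15:00-15:30, 16:00-17:00 (subtract 2h to convert from UTC+2).
Yara ∩ Erik: 10:00-10:30, 12:30-13:00, 13:30-15:00, 15:30-18:00.
Yara ∩ Erik ∩ Aarav: 10:00-10:30, 12:30-13:00, 13:30-15:00, 15:30-16:30, 17:30-18:00.
Yara ∩ Erik ∩ Aarav ∩ Wiremu: 16:00-16:30.
Those are the intersection windows.
That's a single block of 30 minutes.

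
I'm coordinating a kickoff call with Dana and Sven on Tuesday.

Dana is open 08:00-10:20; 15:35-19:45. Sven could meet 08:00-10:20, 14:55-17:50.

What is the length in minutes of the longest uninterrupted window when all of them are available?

Dana ∩ Sven: 08:00-10:20, 15:35-17:50.
So the common availability across everyone is 08:00-10:20, 15:35-17:50.
The longest is 08:00-10:20 at 140 minutes.

140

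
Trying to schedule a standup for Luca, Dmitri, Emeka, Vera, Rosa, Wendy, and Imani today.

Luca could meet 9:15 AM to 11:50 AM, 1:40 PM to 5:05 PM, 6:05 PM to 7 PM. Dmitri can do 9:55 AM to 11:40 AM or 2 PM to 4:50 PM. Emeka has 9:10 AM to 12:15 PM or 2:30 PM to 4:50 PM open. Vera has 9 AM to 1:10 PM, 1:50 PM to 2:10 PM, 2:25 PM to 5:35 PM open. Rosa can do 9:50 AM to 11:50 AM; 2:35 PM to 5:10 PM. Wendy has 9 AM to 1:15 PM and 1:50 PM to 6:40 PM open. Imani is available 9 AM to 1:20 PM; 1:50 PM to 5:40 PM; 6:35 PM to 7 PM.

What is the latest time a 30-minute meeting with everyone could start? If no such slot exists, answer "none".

Luca ∩ Dmitri: 09:55-11:40, 14:00-16:50.
Luca ∩ Dmitri ∩ Emeka: 09:55-11:40, 14:30-16:50.
Luca ∩ Dmitri ∩ Emeka ∩ Vera: 09:55-11:40, 14:30-16:50.
Luca ∩ Dmitri ∩ Emeka ∩ Vera ∩ Rosa: 09:55-11:40, 14:35-16:50.
Luca ∩ Dmitri ∩ Emeka ∩ Vera ∩ Rosa ∩ Wendy: 09:55-11:40, 14:35-16:50.
Luca ∩ Dmitri ∩ Emeka ∩ Vera ∩ Rosa ∩ Wendy ∩ Imani: 09:55-11:40, 14:35-16:50.
The last common window of at least 30 minutes is 14:35-16:50; a 30-minute meeting can start as late as 16:20 and still end by 16:50.

16:20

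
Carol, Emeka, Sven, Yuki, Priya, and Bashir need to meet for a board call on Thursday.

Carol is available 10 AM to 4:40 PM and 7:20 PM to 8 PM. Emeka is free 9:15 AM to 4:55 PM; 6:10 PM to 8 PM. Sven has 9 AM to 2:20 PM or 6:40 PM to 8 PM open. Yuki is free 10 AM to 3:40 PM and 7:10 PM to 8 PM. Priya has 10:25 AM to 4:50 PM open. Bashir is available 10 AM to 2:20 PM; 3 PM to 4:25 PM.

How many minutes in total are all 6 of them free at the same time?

235

Carol ∩ Emeka: 10:00-16:40, 19:20-20:00.
Carol ∩ Emeka ∩ Sven: 10:00-14:20, 19:20-20:00.
Carol ∩ Emeka ∩ Sven ∩ Yuki: 10:00-14:20, 19:20-20:00.
Carol ∩ Emeka ∩ Sven ∩ Yuki ∩ Priya: 10:25-14:20.
Carol ∩ Emeka ∩ Sven ∩ Yuki ∩ Priya ∩ Bashir: 10:25-14:20.
So the common availability across everyone is 10:25-14:20.
That's a single block of 235 minutes.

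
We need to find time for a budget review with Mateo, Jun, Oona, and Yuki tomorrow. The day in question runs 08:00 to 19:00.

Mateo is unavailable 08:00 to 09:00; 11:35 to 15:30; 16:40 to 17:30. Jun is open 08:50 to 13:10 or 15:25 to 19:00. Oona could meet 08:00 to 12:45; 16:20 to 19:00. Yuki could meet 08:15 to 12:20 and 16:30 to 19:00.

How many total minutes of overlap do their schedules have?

255

Mateo free: 09:00-11:35, 15:30-16:40, 17:30-19:00 (invert busy blocks within the working day).
Jun free: 08:50-13:10, 15:25-19:00.
Oona free: 08:00-12:45, 16:20-19:00.
Yuki free: 08:15-12:20, 16:30-19:00.
Mateo ∩ Jun: 09:00-11:35, 15:30-16:40, 17:30-19:00.
Mateo ∩ Jun ∩ Oona: 09:00-11:35, 16:20-16:40, 17:30-19:00.
Mateo ∩ Jun ∩ Oona ∩ Yuki: 09:00-11:35, 16:30-16:40, 17:30-19:00.
Summing the common windows: 155 + 10 + 90 = 255 minutes.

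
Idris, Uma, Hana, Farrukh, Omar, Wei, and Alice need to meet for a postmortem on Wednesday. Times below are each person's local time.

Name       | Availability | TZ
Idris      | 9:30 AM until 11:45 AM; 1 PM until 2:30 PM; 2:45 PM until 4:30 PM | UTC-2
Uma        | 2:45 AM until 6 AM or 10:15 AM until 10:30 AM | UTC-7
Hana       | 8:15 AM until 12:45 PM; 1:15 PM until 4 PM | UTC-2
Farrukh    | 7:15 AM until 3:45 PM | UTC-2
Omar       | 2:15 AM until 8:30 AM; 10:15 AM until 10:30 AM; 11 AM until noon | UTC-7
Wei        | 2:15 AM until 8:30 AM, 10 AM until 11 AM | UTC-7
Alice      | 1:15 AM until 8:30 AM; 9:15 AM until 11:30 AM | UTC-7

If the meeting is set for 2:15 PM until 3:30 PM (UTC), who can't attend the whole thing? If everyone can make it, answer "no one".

Hana, Idris, Uma

Idris in UTC: 11:30-13:45, 15:00-16:30, 16:45-18:30 (add 2h to convert from UTC-2).
Uma in UTC: 09:45-13:00, 17:15-17:30 (add 7h to convert from UTC-7).
Hana in UTC: 10:15-14:45, 15:15-18:00 (add 2h to convert from UTC-2).
Farrukh in UTC: 09:15-17:45 (add 2h to convert from UTC-2).
Omar in UTC: 09:15-15:30, 17:15-17:30, 18:00-19:00 (add 7h to convert from UTC-7).
Wei in UTC: 09:15-15:30, 17:00-18:00 (add 7h to convert from UTC-7).
Alice in UTC: 08:15-15:30, 16:15-18:30 (add 7h to convert from UTC-7).
Idris: not fully free for 14:15-15:30. Uma: not fully free for 14:15-15:30. Hana: not fully free for 14:15-15:30. Farrukh: free for 14:15-15:30. Omar: free for 14:15-15:30. Wei: free for 14:15-15:30. Alice: free for 14:15-15:30.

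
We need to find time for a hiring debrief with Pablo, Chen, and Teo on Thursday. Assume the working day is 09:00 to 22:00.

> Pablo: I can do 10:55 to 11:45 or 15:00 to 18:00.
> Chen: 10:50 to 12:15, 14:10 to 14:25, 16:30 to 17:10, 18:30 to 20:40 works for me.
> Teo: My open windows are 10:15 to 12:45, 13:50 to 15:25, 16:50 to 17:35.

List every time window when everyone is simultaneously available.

Pablo ∩ Chen: 10:55-11:45, 16:30-17:10.
Pablo ∩ Chen ∩ Teo: 10:55-11:45, 16:50-17:10.
So the common availability across everyone is 10:55-11:45, 16:50-17:10.

10:55-11:45, 16:50-17:10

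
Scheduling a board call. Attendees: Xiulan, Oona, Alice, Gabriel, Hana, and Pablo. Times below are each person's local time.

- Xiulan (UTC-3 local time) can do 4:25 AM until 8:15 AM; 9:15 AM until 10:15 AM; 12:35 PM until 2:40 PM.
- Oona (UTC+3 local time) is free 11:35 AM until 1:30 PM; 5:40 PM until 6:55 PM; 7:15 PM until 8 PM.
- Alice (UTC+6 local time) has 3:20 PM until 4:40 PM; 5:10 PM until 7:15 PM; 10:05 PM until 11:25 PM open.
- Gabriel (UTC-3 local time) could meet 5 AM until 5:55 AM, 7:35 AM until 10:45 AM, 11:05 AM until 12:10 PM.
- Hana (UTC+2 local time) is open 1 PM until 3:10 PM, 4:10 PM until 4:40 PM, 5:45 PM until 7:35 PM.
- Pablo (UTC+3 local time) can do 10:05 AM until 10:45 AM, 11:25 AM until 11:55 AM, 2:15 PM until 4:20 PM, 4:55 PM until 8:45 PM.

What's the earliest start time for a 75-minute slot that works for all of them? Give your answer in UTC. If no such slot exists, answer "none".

none

Xiulan in UTC: 07:25-11:15, 12:15-13:15, 15:35-17:40 (add 3h to convert from UTC-3).
Oona in UTC: 08:35-10:30, 14:40-15:55, 16:15-17:00 (subtract 3h to convert from UTC+3).
Alice in UTC: 09:20-10:40, 11:10-13:15, 16:05-17:25 (subtract 6h to convert from UTC+6).
Gabriel in UTC: 08:00-08:55, 10:35-13:45, 14:05-15:10 (add 3h to convert from UTC-3).
Hana in UTC: 11:00-13:10, 14:10-14:40, 15:45-17:35 (subtract 2h to convert from UTC+2).
Pablo in UTC: 07:05-07:45, 08:25-08:55, 11:15-13:20, 13:55-17:45 (subtract 3h to convert from UTC+3).
Xiulan ∩ Oona: 08:35-10:30, 15:35-15:55, 16:15-17:00.
Xiulan ∩ Oona ∩ Alice: 09:20-10:30, 16:15-17:00.
Xiulan ∩ Oona ∩ Alice ∩ Gabriel: ∅.
Xiulan ∩ Oona ∩ Alice ∩ Gabriel ∩ Hana: ∅.
Xiulan ∩ Oona ∩ Alice ∩ Gabriel ∩ Hana ∩ Pablo: ∅.
There is no time when everyone is free.
No common window is at least 75 minutes long.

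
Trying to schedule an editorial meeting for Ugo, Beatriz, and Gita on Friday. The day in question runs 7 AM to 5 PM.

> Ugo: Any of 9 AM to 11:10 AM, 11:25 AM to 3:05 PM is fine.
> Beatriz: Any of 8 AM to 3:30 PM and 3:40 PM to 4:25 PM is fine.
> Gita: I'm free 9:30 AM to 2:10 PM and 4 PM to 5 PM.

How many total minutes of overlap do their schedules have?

Ugo ∩ Beatriz: 09:00-11:10, 11:25-15:05.
Ugo ∩ Beatriz ∩ Gita: 09:30-11:10, 11:25-14:10.
Summing the common windows: 100 + 165 = 265 minutes.

265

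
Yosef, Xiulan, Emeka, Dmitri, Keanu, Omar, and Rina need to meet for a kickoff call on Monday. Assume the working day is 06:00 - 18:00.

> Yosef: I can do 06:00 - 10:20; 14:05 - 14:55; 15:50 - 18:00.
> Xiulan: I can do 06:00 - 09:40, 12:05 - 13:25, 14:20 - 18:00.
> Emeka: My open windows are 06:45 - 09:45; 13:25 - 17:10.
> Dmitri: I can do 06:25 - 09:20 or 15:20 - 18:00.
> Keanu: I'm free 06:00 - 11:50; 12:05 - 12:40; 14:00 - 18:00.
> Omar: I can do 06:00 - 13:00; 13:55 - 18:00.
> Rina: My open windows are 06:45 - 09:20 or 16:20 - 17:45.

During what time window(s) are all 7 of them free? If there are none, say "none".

Yosef ∩ Xiulan: 06:00-09:40, 14:20-14:55, 15:50-18:00.
Yosef ∩ Xiulan ∩ Emeka: 06:45-09:40, 14:20-14:55, 15:50-17:10.
Yosef ∩ Xiulan ∩ Emeka ∩ Dmitri: 06:45-09:20, 15:50-17:10.
Yosef ∩ Xiulan ∩ Emeka ∩ Dmitri ∩ Keanu: 06:45-09:20, 15:50-17:10.
Yosef ∩ Xiulan ∩ Emeka ∩ Dmitri ∩ Keanu ∩ Omar: 06:45-09:20, 15:50-17:10.
Yosef ∩ Xiulan ∩ Emeka ∩ Dmitri ∩ Keanu ∩ Omar ∩ Rina: 06:45-09:20, 16:20-17:10.
So the common availability across everyone is 06:45-09:20, 16:20-17:10.

06:45-09:20, 16:20-17:10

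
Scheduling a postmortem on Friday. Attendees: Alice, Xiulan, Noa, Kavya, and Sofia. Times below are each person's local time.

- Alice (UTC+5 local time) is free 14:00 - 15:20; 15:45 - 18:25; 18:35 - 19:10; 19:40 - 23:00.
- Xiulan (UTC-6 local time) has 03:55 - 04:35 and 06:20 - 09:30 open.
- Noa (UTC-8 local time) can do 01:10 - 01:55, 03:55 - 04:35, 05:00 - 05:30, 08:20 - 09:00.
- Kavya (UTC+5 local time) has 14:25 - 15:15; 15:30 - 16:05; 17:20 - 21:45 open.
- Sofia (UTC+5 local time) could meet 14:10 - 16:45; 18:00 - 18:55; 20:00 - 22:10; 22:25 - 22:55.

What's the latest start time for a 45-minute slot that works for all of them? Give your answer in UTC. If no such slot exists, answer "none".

Alice in UTC: 09:00-10:20, 10:45-13:25, 13:35-14:10, 14:40-18:00 (subtract 5h to convert from UTC+5).
Xiulan in UTC: 09:55-10:35, 12:20-15:30 (add 6h to convert from UTC-6).
Noa in UTC: 09:10-09:55, 11:55-12:35, 13:00-13:30, 16:20-17:00 (add 8h to convert from UTC-8).
Kavya in UTC: 09:25-10:15, 10:30-11:05, 12:20-16:45 (subtract 5h to convert from UTC+5).
Sofia in UTC: 09:10-11:45, 13:00-13:55, 15:00-17:10, 17:25-17:55 (subtract 5h to convert from UTC+5).
Alice ∩ Xiulan: 09:55-10:20, 12:20-13:25, 13:35-14:10, 14:40-15:30.
Alice ∩ Xiulan ∩ Noa: 12:20-12:35, 13:00-13:25.
Alice ∩ Xiulan ∩ Noa ∩ Kavya: 12:20-12:35, 13:00-13:25.
Alice ∩ Xiulan ∩ Noa ∩ Kavya ∩ Sofia: 13:00-13:25.
Those are the intersection windows.
No common window is at least 45 minutes long.

none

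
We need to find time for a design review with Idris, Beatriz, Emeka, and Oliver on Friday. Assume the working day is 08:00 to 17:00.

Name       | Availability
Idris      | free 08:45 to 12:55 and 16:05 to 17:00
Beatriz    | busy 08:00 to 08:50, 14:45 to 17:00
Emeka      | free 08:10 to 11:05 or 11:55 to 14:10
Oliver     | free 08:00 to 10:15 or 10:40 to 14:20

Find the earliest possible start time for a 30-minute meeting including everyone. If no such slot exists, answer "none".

08:50

Idris free: 08:45-12:55, 16:05-17:00.
Beatriz free: 08:50-14:45 (invert busy blocks within the working day).
Emeka free: 08:10-11:05, 11:55-14:10.
Oliver free: 08:00-10:15, 10:40-14:20.
Idris ∩ Beatriz: 08:50-12:55.
Idris ∩ Beatriz ∩ Emeka: 08:50-11:05, 11:55-12:55.
Idris ∩ Beatriz ∩ Emeka ∩ Oliver: 08:50-10:15, 10:40-11:05, 11:55-12:55.
So the common availability across everyone is 08:50-10:15, 10:40-11:05, 11:55-12:55.
The first common window of at least 30 minutes is 08:50-10:15, so the earliest start is 08:50.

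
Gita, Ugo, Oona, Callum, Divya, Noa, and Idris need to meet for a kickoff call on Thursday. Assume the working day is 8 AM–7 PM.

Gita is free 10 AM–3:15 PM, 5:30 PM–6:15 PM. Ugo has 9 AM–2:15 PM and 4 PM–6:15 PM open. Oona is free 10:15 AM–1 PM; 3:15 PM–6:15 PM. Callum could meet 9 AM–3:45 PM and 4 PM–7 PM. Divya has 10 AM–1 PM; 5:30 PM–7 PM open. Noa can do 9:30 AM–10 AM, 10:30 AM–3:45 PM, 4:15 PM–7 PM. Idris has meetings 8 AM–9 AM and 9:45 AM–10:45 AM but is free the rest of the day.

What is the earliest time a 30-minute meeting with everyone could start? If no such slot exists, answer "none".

Gita free: 10:00-15:15, 17:30-18:15.
Ugo free: 09:00-14:15, 16:00-18:15.
Oona free: 10:15-13:00, 15:15-18:15.
Callum free: 09:00-15:45, 16:00-19:00.
Divya free: 10:00-13:00, 17:30-19:00.
Noa free: 09:30-10:00, 10:30-15:45, 16:15-19:00.
Idris free: 09:00-09:45, 10:45-19:00 (invert busy blocks within the working day).
Gita ∩ Ugo: 10:00-14:15, 17:30-18:15.
Gita ∩ Ugo ∩ Oona: 10:15-13:00, 17:30-18:15.
Gita ∩ Ugo ∩ Oona ∩ Callum: 10:15-13:00, 17:30-18:15.
Gita ∩ Ugo ∩ Oona ∩ Callum ∩ Divya: 10:15-13:00, 17:30-18:15.
Gita ∩ Ugo ∩ Oona ∩ Callum ∩ Divya ∩ Noa: 10:30-13:00, 17:30-18:15.
Gita ∩ Ugo ∩ Oona ∩ Callum ∩ Divya ∩ Noa ∩ Idris: 10:45-13:00, 17:30-18:15.
Those are the intersection windows.
The first common window of at least 30 minutes is 10:45-13:00, so the earliest start is 10:45.

10:45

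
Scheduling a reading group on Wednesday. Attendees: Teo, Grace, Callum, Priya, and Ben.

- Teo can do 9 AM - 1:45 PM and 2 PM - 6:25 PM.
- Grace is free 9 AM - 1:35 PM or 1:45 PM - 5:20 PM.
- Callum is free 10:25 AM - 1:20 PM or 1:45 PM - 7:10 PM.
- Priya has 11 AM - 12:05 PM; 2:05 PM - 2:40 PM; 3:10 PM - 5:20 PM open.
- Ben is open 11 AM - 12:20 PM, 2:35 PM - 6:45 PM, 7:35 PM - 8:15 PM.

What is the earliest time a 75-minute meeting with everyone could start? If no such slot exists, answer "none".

Teo ∩ Grace: 09:00-13:35, 14:00-17:20.
Teo ∩ Grace ∩ Callum: 10:25-13:20, 14:00-17:20.
Teo ∩ Grace ∩ Callum ∩ Priya: 11:00-12:05, 14:05-14:40, 15:10-17:20.
Teo ∩ Grace ∩ Callum ∩ Priya ∩ Ben: 11:00-12:05, 14:35-14:40, 15:10-17:20.
So the common availability across everyone is 11:00-12:05, 14:35-14:40, 15:10-17:20.
The first common window of at least 75 minutes is 15:10-17:20, so the earliest start is 15:10.

15:10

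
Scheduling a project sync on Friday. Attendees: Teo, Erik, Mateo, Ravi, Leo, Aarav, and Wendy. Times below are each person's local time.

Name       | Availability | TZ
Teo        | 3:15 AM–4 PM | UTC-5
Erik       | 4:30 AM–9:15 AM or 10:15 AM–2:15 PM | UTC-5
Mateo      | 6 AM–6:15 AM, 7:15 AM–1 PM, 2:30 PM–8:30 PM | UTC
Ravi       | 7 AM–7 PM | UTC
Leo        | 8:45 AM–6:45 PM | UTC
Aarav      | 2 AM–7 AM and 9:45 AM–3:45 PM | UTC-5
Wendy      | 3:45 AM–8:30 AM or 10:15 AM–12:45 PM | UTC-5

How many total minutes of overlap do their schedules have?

300

Teo in UTC: 08:15-21:00 (add 5h to convert from UTC-5).
Erik in UTC: 09:30-14:15, 15:15-19:15 (add 5h to convert from UTC-5).
Mateo in UTC: 06:00-06:15, 07:15-13:00, 14:30-20:30.
Ravi in UTC: 07:00-19:00.
Leo in UTC: 08:45-18:45.
Aarav in UTC: 07:00-12:00, 14:45-20:45 (add 5h to convert from UTC-5).
Wendy in UTC: 08:45-13:30, 15:15-17:45 (add 5h to convert from UTC-5).
Teo ∩ Erik: 09:30-14:15, 15:15-19:15.
Teo ∩ Erik ∩ Mateo: 09:30-13:00, 15:15-19:15.
Teo ∩ Erik ∩ Mateo ∩ Ravi: 09:30-13:00, 15:15-19:00.
Teo ∩ Erik ∩ Mateo ∩ Ravi ∩ Leo: 09:30-13:00, 15:15-18:45.
Teo ∩ Erik ∩ Mateo ∩ Ravi ∩ Leo ∩ Aarav: 09:30-12:00, 15:15-18:45.
Teo ∩ Erik ∩ Mateo ∩ Ravi ∩ Leo ∩ Aarav ∩ Wendy: 09:30-12:00, 15:15-17:45.
Summing the common windows: 150 + 150 = 300 minutes.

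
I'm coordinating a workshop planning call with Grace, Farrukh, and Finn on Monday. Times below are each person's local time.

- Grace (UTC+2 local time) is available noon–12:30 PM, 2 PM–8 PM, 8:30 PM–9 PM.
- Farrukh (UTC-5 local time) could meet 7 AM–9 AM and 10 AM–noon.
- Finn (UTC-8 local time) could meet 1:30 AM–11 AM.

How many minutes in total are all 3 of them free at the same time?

240

Grace in UTC: 10:00-10:30, 12:00-18:00, 18:30-19:00 (subtract 2h to convert from UTC+2).
Farrukh in UTC: 12:00-14:00, 15:00-17:00 (add 5h to convert from UTC-5).
Finn in UTC: 09:30-19:00 (add 8h to convert from UTC-8).
Grace ∩ Farrukh: 12:00-14:00, 15:00-17:00.
Grace ∩ Farrukh ∩ Finn: 12:00-14:00, 15:00-17:00.
Summing the common windows: 120 + 120 = 240 minutes.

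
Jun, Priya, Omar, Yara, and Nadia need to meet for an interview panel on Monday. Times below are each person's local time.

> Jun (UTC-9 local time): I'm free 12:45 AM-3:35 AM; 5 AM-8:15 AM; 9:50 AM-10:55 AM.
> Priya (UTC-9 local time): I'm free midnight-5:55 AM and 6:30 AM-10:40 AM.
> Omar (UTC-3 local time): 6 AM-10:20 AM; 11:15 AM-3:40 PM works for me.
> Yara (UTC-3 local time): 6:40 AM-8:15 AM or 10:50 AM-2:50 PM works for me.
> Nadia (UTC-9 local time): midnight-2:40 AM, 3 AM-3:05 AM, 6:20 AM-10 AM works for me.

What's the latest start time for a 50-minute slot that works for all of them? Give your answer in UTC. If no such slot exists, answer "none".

Jun in UTC: 09:45-12:35, 14:00-17:15, 18:50-19:55 (add 9h to convert from UTC-9).
Priya in UTC: 09:00-14:55, 15:30-19:40 (add 9h to convert from UTC-9).
Omar in UTC: 09:00-13:20, 14:15-18:40 (add 3h to convert from UTC-3).
Yara in UTC: 09:40-11:15, 13:50-17:50 (add 3h to convert from UTC-3).
Nadia in UTC: 09:00-11:40, 12:00-12:05, 15:20-19:00 (add 9h to convert from UTC-9).
Jun ∩ Priya: 09:45-12:35, 14:00-14:55, 15:30-17:15, 18:50-19:40.
Jun ∩ Priya ∩ Omar: 09:45-12:35, 14:15-14:55, 15:30-17:15.
Jun ∩ Priya ∩ Omar ∩ Yara: 09:45-11:15, 14:15-14:55, 15:30-17:15.
Jun ∩ Priya ∩ Omar ∩ Yara ∩ Nadia: 09:45-11:15, 15:30-17:15.
The last common window of at least 50 minutes is 15:30-17:15; a 50-minute meeting can start as late as 16:25 and still end by 17:15.

16:25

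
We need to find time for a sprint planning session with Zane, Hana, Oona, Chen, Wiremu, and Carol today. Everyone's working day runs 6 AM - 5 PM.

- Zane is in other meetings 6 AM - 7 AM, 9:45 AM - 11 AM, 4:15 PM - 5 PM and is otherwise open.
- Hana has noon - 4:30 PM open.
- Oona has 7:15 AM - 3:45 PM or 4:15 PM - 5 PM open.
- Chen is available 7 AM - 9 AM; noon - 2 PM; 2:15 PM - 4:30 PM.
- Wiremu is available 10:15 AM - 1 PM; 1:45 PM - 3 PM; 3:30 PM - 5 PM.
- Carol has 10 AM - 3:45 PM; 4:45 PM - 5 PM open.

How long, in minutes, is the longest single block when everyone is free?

Zane free: 07:00-09:45, 11:00-16:15 (invert busy blocks within the working day).
Hana free: 12:00-16:30.
Oona free: 07:15-15:45, 16:15-17:00.
Chen free: 07:00-09:00, 12:00-14:00, 14:15-16:30.
Wiremu free: 10:15-13:00, 13:45-15:00, 15:30-17:00.
Carol free: 10:00-15:45, 16:45-17:00.
Zane ∩ Hana: 12:00-16:15.
Zane ∩ Hana ∩ Oona: 12:00-15:45.
Zane ∩ Hana ∩ Oona ∩ Chen: 12:00-14:00, 14:15-15:45.
Zane ∩ Hana ∩ Oona ∩ Chen ∩ Wiremu: 12:00-13:00, 13:45-14:00, 14:15-15:00, 15:30-15:45.
Zane ∩ Hana ∩ Oona ∩ Chen ∩ Wiremu ∩ Carol: 12:00-13:00, 13:45-14:00, 14:15-15:00, 15:30-15:45.
The longest is 12:00-13:00 at 60 minutes.

60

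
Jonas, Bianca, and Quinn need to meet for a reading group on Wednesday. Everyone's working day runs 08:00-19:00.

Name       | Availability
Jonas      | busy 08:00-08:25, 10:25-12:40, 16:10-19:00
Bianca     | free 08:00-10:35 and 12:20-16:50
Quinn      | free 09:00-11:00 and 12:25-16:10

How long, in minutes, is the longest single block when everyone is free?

210

Jonas free: 08:25-10:25, 12:40-16:10 (invert busy blocks within the working day).
Bianca free: 08:00-10:35, 12:20-16:50.
Quinn free: 09:00-11:00, 12:25-16:10.
Jonas ∩ Bianca: 08:25-10:25, 12:40-16:10.
Jonas ∩ Bianca ∩ Quinn: 09:00-10:25, 12:40-16:10.
Those are the intersection windows.
The longest is 12:40-16:10 at 210 minutes.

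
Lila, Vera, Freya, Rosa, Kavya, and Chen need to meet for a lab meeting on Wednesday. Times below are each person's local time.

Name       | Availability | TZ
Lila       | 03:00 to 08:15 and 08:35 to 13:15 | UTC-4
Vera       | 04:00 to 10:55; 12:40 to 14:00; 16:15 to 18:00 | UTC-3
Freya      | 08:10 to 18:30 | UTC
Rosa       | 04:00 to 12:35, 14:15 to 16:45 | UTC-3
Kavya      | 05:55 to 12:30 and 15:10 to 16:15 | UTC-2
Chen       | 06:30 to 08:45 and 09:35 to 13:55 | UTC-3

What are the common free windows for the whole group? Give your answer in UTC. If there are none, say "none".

09:30-11:45, 12:35-13:55

Lila in UTC: 07:00-12:15, 12:35-17:15 (add 4h to convert from UTC-4).
Vera in UTC: 07:00-13:55, 15:40-17:00, 19:15-21:00 (add 3h to convert from UTC-3).
Freya in UTC: 08:10-18:30.
Rosa in UTC: 07:00-15:35, 17:15-19:45 (add 3h to convert from UTC-3).
Kavya in UTC: 07:55-14:30, 17:10-18:15 (add 2h to convert from UTC-2).
Chen in UTC: 09:30-11:45, 12:35-16:55 (add 3h to convert from UTC-3).
Lila ∩ Vera: 07:00-12:15, 12:35-13:55, 15:40-17:00.
Lila ∩ Vera ∩ Freya: 08:10-12:15, 12:35-13:55, 15:40-17:00.
Lila ∩ Vera ∩ Freya ∩ Rosa: 08:10-12:15, 12:35-13:55.
Lila ∩ Vera ∩ Freya ∩ Rosa ∩ Kavya: 08:10-12:15, 12:35-13:55.
Lila ∩ Vera ∩ Freya ∩ Rosa ∩ Kavya ∩ Chen: 09:30-11:45, 12:35-13:55.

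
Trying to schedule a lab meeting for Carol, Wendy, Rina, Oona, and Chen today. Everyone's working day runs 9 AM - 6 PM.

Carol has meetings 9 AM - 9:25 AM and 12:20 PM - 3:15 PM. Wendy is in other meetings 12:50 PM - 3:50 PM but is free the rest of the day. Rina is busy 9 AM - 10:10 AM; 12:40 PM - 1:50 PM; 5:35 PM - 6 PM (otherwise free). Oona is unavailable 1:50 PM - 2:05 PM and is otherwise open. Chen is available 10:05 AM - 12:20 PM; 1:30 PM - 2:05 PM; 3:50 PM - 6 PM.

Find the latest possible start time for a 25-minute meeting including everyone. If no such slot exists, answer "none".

17:10

Carol free: 09:25-12:20, 15:15-18:00 (invert busy blocks within the working day).
Wendy free: 09:00-12:50, 15:50-18:00 (invert busy blocks within the working day).
Rina free: 10:10-12:40, 13:50-17:35 (invert busy blocks within the working day).
Oona free: 09:00-13:50, 14:05-18:00 (invert busy blocks within the working day).
Chen free: 10:05-12:20, 13:30-14:05, 15:50-18:00.
Carol ∩ Wendy: 09:25-12:20, 15:50-18:00.
Carol ∩ Wendy ∩ Rina: 10:10-12:20, 15:50-17:35.
Carol ∩ Wendy ∩ Rina ∩ Oona: 10:10-12:20, 15:50-17:35.
Carol ∩ Wendy ∩ Rina ∩ Oona ∩ Chen: 10:10-12:20, 15:50-17:35.
The last common window of at least 25 minutes is 15:50-17:35; a 25-minute meeting can start as late as 17:10 and still end by 17:35.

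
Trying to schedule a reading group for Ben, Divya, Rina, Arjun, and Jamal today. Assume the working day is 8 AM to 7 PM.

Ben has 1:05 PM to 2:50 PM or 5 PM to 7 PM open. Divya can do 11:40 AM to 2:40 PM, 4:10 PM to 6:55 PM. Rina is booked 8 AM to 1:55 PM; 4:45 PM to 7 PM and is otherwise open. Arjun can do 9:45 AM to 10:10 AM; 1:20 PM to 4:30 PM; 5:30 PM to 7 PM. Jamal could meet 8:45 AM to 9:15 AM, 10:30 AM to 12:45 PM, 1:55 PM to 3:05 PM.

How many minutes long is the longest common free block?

45

Ben free: 13:05-14:50, 17:00-19:00.
Divya free: 11:40-14:40, 16:10-18:55.
Rina free: 13:55-16:45 (invert busy blocks within the working day).
Arjun free: 09:45-10:10, 13:20-16:30, 17:30-19:00.
Jamal free: 08:45-09:15, 10:30-12:45, 13:55-15:05.
Ben ∩ Divya: 13:05-14:40, 17:00-18:55.
Ben ∩ Divya ∩ Rina: 13:55-14:40.
Ben ∩ Divya ∩ Rina ∩ Arjun: 13:55-14:40.
Ben ∩ Divya ∩ Rina ∩ Arjun ∩ Jamal: 13:55-14:40.
The longest is 13:55-14:40 at 45 minutes.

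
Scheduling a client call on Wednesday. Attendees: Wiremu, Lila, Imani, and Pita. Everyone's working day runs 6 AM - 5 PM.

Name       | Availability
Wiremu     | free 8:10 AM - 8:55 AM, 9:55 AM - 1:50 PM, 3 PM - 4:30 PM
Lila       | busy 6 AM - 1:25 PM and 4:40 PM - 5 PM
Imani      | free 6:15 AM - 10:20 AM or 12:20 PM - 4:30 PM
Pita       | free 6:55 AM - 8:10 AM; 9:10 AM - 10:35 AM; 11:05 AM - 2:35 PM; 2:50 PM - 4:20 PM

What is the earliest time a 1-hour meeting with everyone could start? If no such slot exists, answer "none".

15:00

Wiremu free: 08:10-08:55, 09:55-13:50, 15:00-16:30.
Lila free: 13:25-16:40 (invert busy blocks within the working day).
Imani free: 06:15-10:20, 12:20-16:30.
Pita free: 06:55-08:10, 09:10-10:35, 11:05-14:35, 14:50-16:20.
Wiremu ∩ Lila: 13:25-13:50, 15:00-16:30.
Wiremu ∩ Lila ∩ Imani: 13:25-13:50, 15:00-16:30.
Wiremu ∩ Lila ∩ Imani ∩ Pita: 13:25-13:50, 15:00-16:20.
The first common window of at least 60 minutes is 15:00-16:20, so the earliest start is 15:00.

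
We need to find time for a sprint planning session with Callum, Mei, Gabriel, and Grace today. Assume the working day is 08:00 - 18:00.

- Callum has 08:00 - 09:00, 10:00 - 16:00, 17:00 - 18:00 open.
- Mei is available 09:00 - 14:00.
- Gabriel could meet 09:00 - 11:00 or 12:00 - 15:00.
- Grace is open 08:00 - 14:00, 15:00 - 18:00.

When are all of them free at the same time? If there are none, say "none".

Callum ∩ Mei: 10:00-14:00.
Callum ∩ Mei ∩ Gabriel: 10:00-11:00, 12:00-14:00.
Callum ∩ Mei ∩ Gabriel ∩ Grace: 10:00-11:00, 12:00-14:00.

10:00-11:00, 12:00-14:00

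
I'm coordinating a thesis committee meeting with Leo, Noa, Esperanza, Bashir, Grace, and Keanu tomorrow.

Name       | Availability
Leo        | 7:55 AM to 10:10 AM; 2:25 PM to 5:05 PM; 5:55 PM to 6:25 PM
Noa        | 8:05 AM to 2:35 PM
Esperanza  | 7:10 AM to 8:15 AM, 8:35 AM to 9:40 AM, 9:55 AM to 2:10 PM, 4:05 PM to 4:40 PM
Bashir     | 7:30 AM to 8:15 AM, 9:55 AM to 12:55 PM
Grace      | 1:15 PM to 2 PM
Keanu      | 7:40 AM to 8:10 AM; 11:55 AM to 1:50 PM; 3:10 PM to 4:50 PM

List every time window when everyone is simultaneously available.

none

Leo ∩ Noa: 08:05-10:10, 14:25-14:35.
Leo ∩ Noa ∩ Esperanza: 08:05-08:15, 08:35-09:40, 09:55-10:10.
Leo ∩ Noa ∩ Esperanza ∩ Bashir: 08:05-08:15, 09:55-10:10.
Leo ∩ Noa ∩ Esperanza ∩ Bashir ∩ Grace: ∅.
Leo ∩ Noa ∩ Esperanza ∩ Bashir ∩ Grace ∩ Keanu: ∅.
There is no time when everyone is free.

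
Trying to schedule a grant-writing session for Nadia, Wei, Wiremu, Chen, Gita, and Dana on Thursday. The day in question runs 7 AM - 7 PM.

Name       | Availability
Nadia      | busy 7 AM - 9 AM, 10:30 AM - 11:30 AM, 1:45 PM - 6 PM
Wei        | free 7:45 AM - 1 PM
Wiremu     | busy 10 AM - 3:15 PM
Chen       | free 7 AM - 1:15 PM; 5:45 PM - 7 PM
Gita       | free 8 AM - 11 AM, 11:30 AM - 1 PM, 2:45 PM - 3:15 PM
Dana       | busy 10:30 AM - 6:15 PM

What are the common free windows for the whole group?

Nadia free: 09:00-10:30, 11:30-13:45, 18:00-19:00 (invert busy blocks within the working day).
Wei free: 07:45-13:00.
Wiremu free: 07:00-10:00, 15:15-19:00 (invert busy blocks within the working day).
Chen free: 07:00-13:15, 17:45-19:00.
Gita free: 08:00-11:00, 11:30-13:00, 14:45-15:15.
Dana free: 07:00-10:30, 18:15-19:00 (invert busy blocks within the working day).
Nadia ∩ Wei: 09:00-10:30, 11:30-13:00.
Nadia ∩ Wei ∩ Wiremu: 09:00-10:00.
Nadia ∩ Wei ∩ Wiremu ∩ Chen: 09:00-10:00.
Nadia ∩ Wei ∩ Wiremu ∩ Chen ∩ Gita: 09:00-10:00.
Nadia ∩ Wei ∩ Wiremu ∩ Chen ∩ Gita ∩ Dana: 09:00-10:00.

09:00-10:00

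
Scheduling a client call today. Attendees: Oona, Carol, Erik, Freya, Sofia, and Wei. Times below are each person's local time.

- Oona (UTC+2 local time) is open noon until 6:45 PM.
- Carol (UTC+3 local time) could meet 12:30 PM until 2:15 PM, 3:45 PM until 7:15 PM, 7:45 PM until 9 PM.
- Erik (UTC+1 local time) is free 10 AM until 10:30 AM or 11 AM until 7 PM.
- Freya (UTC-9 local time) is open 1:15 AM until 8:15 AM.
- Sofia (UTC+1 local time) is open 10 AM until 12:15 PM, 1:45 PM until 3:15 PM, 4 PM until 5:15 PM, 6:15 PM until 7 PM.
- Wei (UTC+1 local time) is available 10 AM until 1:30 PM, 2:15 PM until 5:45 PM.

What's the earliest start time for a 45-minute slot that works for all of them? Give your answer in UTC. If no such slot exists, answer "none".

10:15

Oona in UTC: 10:00-16:45 (subtract 2h to convert from UTC+2).
Carol in UTC: 09:30-11:15, 12:45-16:15, 16:45-18:00 (subtract 3h to convert from UTC+3).
Erik in UTC: 09:00-09:30, 10:00-18:00 (subtract 1h to convert from UTC+1).
Freya in UTC: 10:15-17:15 (add 9h to convert from UTC-9).
Sofia in UTC: 09:00-11:15, 12:45-14:15, 15:00-16:15, 17:15-18:00 (subtract 1h to convert from UTC+1).
Wei in UTC: 09:00-12:30, 13:15-16:45 (subtract 1h to convert from UTC+1).
Oona ∩ Carol: 10:00-11:15, 12:45-16:15.
Oona ∩ Carol ∩ Erik: 10:00-11:15, 12:45-16:15.
Oona ∩ Carol ∩ Erik ∩ Freya: 10:15-11:15, 12:45-16:15.
Oona ∩ Carol ∩ Erik ∩ Freya ∩ Sofia: 10:15-11:15, 12:45-14:15, 15:00-16:15.
Oona ∩ Carol ∩ Erik ∩ Freya ∩ Sofia ∩ Wei: 10:15-11:15, 13:15-14:15, 15:00-16:15.
So the common availability across everyone is 10:15-11:15, 13:15-14:15, 15:00-16:15.
The first common window of at least 45 minutes is 10:15-11:15, so the earliest start is 10:15.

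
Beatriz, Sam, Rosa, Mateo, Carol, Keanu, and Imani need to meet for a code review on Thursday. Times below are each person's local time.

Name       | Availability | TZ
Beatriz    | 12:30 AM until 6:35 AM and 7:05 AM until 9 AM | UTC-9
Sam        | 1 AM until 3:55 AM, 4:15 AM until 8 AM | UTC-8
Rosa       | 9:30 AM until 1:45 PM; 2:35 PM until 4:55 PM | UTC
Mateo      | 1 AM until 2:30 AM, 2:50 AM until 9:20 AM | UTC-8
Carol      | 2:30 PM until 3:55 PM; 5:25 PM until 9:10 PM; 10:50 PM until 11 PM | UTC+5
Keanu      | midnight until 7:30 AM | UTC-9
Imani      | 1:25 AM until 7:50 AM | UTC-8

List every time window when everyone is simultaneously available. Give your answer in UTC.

Beatriz in UTC: 09:30-15:35, 16:05-18:00 (add 9h to convert from UTC-9).
Sam in UTC: 09:00-11:55, 12:15-16:00 (add 8h to convert from UTC-8).
Rosa in UTC: 09:30-13:45, 14:35-16:55.
Mateo in UTC: 09:00-10:30, 10:50-17:20 (add 8h to convert from UTC-8).
Carol in UTC: 09:30-10:55, 12:25-16:10, 17:50-18:00 (subtract 5h to convert from UTC+5).
Keanu in UTC: 09:00-16:30 (add 9h to convert from UTC-9).
Imani in UTC: 09:25-15:50 (add 8h to convert from UTC-8).
Beatriz ∩ Sam: 09:30-11:55, 12:15-15:35.
Beatriz ∩ Sam ∩ Rosa: 09:30-11:55, 12:15-13:45, 14:35-15:35.
Beatriz ∩ Sam ∩ Rosa ∩ Mateo: 09:30-10:30, 10:50-11:55, 12:15-13:45, 14:35-15:35.
Beatriz ∩ Sam ∩ Rosa ∩ Mateo ∩ Carol: 09:30-10:30, 10:50-10:55, 12:25-13:45, 14:35-15:35.
Beatriz ∩ Sam ∩ Rosa ∩ Mateo ∩ Carol ∩ Keanu: 09:30-10:30, 10:50-10:55, 12:25-13:45, 14:35-15:35.
Beatriz ∩ Sam ∩ Rosa ∩ Mateo ∩ Carol ∩ Keanu ∩ Imani: 09:30-10:30, 10:50-10:55, 12:25-13:45, 14:35-15:35.

09:30-10:30, 10:50-10:55, 12:25-13:45, 14:35-15:35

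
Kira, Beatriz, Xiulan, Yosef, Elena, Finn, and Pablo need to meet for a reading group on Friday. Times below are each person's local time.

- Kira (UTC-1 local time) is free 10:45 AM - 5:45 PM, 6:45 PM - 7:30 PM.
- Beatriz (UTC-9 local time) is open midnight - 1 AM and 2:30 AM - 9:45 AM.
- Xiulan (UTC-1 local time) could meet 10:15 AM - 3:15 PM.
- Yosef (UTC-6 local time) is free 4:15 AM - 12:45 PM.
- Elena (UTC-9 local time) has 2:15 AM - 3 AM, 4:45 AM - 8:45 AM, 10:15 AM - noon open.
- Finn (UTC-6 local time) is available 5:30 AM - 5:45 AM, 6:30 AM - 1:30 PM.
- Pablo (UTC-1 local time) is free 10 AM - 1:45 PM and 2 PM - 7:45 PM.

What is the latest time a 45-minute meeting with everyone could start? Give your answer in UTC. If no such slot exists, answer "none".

Kira in UTC: 11:45-18:45, 19:45-20:30 (add 1h to convert from UTC-1).
Beatriz in UTC: 09:00-10:00, 11:30-18:45 (add 9h to convert from UTC-9).
Xiulan in UTC: 11:15-16:15 (add 1h to convert from UTC-1).
Yosef in UTC: 10:15-18:45 (add 6h to convert from UTC-6).
Elena in UTC: 11:15-12:00, 13:45-17:45, 19:15-21:00 (add 9h to convert from UTC-9).
Finn in UTC: 11:30-11:45, 12:30-19:30 (add 6h to convert from UTC-6).
Pablo in UTC: 11:00-14:45, 15:00-20:45 (add 1h to convert from UTC-1).
Kira ∩ Beatriz: 11:45-18:45.
Kira ∩ Beatriz ∩ Xiulan: 11:45-16:15.
Kira ∩ Beatriz ∩ Xiulan ∩ Yosef: 11:45-16:15.
Kira ∩ Beatriz ∩ Xiulan ∩ Yosef ∩ Elena: 11:45-12:00, 13:45-16:15.
Kira ∩ Beatriz ∩ Xiulan ∩ Yosef ∩ Elena ∩ Finn: 13:45-16:15.
Kira ∩ Beatriz ∩ Xiulan ∩ Yosef ∩ Elena ∩ Finn ∩ Pablo: 13:45-14:45, 15:00-16:15.
The last common window of at least 45 minutes is 15:00-16:15; a 45-minute meeting can start as late as 15:30 and still end by 16:15.

15:30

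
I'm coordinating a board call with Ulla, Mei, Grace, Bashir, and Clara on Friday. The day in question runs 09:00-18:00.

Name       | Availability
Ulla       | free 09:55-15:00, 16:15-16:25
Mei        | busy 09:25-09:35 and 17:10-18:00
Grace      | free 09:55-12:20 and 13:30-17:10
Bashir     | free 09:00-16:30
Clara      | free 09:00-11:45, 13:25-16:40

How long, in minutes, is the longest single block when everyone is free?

Ulla free: 09:55-15:00, 16:15-16:25.
Mei free: 09:00-09:25, 09:35-17:10 (invert busy blocks within the working day).
Grace free: 09:55-12:20, 13:30-17:10.
Bashir free: 09:00-16:30.
Clara free: 09:00-11:45, 13:25-16:40.
Ulla ∩ Mei: 09:55-15:00, 16:15-16:25.
Ulla ∩ Mei ∩ Grace: 09:55-12:20, 13:30-15:00, 16:15-16:25.
Ulla ∩ Mei ∩ Grace ∩ Bashir: 09:55-12:20, 13:30-15:00, 16:15-16:25.
Ulla ∩ Mei ∩ Grace ∩ Bashir ∩ Clara: 09:55-11:45, 13:30-15:00, 16:15-16:25.
Those are the intersection windows.
The longest is 09:55-11:45 at 110 minutes.

110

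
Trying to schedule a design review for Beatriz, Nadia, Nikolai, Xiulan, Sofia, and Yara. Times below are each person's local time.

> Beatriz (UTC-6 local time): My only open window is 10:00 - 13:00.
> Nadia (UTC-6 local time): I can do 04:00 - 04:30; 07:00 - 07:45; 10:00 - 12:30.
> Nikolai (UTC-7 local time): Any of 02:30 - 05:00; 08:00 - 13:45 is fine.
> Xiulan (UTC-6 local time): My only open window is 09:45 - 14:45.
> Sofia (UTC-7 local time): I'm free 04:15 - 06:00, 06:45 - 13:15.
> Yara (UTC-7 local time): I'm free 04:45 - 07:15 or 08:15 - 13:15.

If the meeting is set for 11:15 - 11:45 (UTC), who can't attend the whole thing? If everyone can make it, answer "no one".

Beatriz in UTC: 16:00-19:00 (add 6h to convert from UTC-6).
Nadia in UTC: 10:00-10:30, 13:00-13:45, 16:00-18:30 (add 6h to convert from UTC-6).
Nikolai in UTC: 09:30-12:00, 15:00-20:45 (add 7h to convert from UTC-7).
Xiulan in UTC: 15:45-20:45 (add 6h to convert from UTC-6).
Sofia in UTC: 11:15-13:00, 13:45-20:15 (add 7h to convert from UTC-7).
Yara in UTC: 11:45-14:15, 15:15-20:15 (add 7h to convert from UTC-7).
Beatriz: not fully free for 11:15-11:45. Nadia: not fully free for 11:15-11:45. Nikolai: free for 11:15-11:45. Xiulan: not fully free for 11:15-11:45. Sofia: free for 11:15-11:45. Yara: not fully free for 11:15-11:45.

Beatriz, Nadia, Xiulan, Yara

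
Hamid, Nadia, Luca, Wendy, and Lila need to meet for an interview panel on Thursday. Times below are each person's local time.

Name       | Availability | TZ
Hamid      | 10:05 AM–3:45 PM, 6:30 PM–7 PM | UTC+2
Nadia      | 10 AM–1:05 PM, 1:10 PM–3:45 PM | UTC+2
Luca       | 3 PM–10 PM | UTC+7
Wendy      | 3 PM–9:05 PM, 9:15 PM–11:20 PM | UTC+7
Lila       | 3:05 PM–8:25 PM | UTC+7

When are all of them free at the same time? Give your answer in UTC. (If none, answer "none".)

08:05-11:05, 11:10-13:25

Hamid in UTC: 08:05-13:45, 16:30-17:00 (subtract 2h to convert from UTC+2).
Nadia in UTC: 08:00-11:05, 11:10-13:45 (subtract 2h to convert from UTC+2).
Luca in UTC: 08:00-15:00 (subtract 7h to convert from UTC+7).
Wendy in UTC: 08:00-14:05, 14:15-16:20 (subtract 7h to convert from UTC+7).
Lila in UTC: 08:05-13:25 (subtract 7h to convert from UTC+7).
Hamid ∩ Nadia: 08:05-11:05, 11:10-13:45.
Hamid ∩ Nadia ∩ Luca: 08:05-11:05, 11:10-13:45.
Hamid ∩ Nadia ∩ Luca ∩ Wendy: 08:05-11:05, 11:10-13:45.
Hamid ∩ Nadia ∩ Luca ∩ Wendy ∩ Lila: 08:05-11:05, 11:10-13:25.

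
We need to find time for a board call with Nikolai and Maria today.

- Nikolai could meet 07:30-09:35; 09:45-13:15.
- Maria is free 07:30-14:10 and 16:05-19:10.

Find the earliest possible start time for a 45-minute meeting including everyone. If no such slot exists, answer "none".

07:30

Nikolai ∩ Maria: 07:30-09:35, 09:45-13:15.
So the common availability across everyone is 07:30-09:35, 09:45-13:15.
The first common window of at least 45 minutes is 07:30-09:35, so the earliest start is 07:30.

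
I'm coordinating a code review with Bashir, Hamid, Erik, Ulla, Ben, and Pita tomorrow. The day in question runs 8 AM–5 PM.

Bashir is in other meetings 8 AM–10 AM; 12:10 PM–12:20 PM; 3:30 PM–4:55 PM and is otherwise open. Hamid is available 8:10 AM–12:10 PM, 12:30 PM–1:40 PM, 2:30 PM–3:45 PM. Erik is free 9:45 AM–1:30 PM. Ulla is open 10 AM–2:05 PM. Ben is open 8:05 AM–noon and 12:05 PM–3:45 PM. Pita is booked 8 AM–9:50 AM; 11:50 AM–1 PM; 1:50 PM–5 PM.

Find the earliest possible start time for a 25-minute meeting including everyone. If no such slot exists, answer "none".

Bashir free: 10:00-12:10, 12:20-15:30, 16:55-17:00 (invert busy blocks within the working day).
Hamid free: 08:10-12:10, 12:30-13:40, 14:30-15:45.
Erik free: 09:45-13:30.
Ulla free: 10:00-14:05.
Ben free: 08:05-12:00, 12:05-15:45.
Pita free: 09:50-11:50, 13:00-13:50 (invert busy blocks within the working day).
Bashir ∩ Hamid: 10:00-12:10, 12:30-13:40, 14:30-15:30.
Bashir ∩ Hamid ∩ Erik: 10:00-12:10, 12:30-13:30.
Bashir ∩ Hamid ∩ Erik ∩ Ulla: 10:00-12:10, 12:30-13:30.
Bashir ∩ Hamid ∩ Erik ∩ Ulla ∩ Ben: 10:00-12:00, 12:05-12:10, 12:30-13:30.
Bashir ∩ Hamid ∩ Erik ∩ Ulla ∩ Ben ∩ Pita: 10:00-11:50, 13:00-13:30.
The first common window of at least 25 minutes is 10:00-11:50, so the earliest start is 10:00.

10:00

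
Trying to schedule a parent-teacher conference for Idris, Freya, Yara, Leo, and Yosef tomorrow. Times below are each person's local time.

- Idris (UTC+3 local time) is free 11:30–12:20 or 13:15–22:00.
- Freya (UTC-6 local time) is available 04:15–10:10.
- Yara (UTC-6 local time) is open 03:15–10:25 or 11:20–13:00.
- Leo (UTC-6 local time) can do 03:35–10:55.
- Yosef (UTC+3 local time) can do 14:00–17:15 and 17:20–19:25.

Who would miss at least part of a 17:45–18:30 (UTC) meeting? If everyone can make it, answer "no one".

Idris in UTC: 08:30-09:20, 10:15-19:00 (subtract 3h to convert from UTC+3).
Freya in UTC: 10:15-16:10 (add 6h to convert from UTC-6).
Yara in UTC: 09:15-16:25, 17:20-19:00 (add 6h to convert from UTC-6).
Leo in UTC: 09:35-16:55 (add 6h to convert from UTC-6).
Yosef in UTC: 11:00-14:15, 14:20-16:25 (subtract 3h to convert from UTC+3).
Idris: free for 17:45-18:30. Freya: not fully free for 17:45-18:30. Yara: free for 17:45-18:30. Leo: not fully free for 17:45-18:30. Yosef: not fully free for 17:45-18:30.

Freya, Leo, Yosef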